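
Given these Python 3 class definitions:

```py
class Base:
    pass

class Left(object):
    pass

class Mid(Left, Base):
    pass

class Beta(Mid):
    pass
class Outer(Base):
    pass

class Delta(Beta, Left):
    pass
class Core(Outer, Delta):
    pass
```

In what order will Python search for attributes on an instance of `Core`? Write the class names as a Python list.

[Core, Outer, Delta, Beta, Mid, Left, Base, object]

L[Core] = Core + merge(L[Outer], L[Delta], [Outer Delta])
  take Outer:  [Outer Base object] + [Delta Beta Mid Left Base object] + [Outer Delta]
  take Delta:  [Base object] + [Delta Beta Mid Left Base object] + [Delta]
  take Beta:  [Base object] + [Beta Mid Left Base object]
  take Mid:  [Base object] + [Mid Left Base object]
  take Left:  [Base object] + [Left Base object]
  take Base:  [Base object] + [Base object]
  take object:  [object] + [object]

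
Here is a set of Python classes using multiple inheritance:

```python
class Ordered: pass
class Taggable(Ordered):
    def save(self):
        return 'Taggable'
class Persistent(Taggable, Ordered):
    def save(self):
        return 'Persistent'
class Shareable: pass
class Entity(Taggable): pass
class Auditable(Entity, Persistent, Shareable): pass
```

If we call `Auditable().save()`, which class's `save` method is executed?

L[Auditable] = Auditable + merge(L[Entity], L[Persistent], L[Shareable], [Entity Persistent Shareable])
  take Entity:  [Entity Taggable Ordered object] + [Persistent Taggable Ordered object] + [Shareable object] + [Entity Persistent Shareable]
  take Persistent:  [Taggable Ordered object] + [Persistent Taggable Ordered object] + [Shareable object] + [Persistent Shareable]
  take Taggable:  [Taggable Ordered object] + [Taggable Ordered object] + [Shareable object] + [Shareable]
  take Ordered:  [Ordered object] + [Ordered object] + [Shareable object] + [Shareable]
  take Shareable:  [object] + [object] + [Shareable object] + [Shareable]
  take object:  [object] + [object] + [object]
MRO: Auditable Entity Persistent Taggable Ordered Shareable object
save is defined in: Persistent, Taggable. First along the MRO is Persistent.

Persistent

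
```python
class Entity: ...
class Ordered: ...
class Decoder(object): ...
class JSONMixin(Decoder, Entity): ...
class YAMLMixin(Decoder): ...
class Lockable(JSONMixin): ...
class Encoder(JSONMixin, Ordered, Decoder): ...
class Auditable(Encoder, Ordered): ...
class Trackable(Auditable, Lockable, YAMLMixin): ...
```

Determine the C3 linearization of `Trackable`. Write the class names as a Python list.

L[Trackable] = Trackable + merge(L[Auditable], L[Lockable], L[YAMLMixin], [Auditable Lockable YAMLMixin])
  take Auditable:  [Auditable Encoder JSONMixin Ordered Decoder Entity object] + [Lockable JSONMixin Decoder Entity object] + [YAMLMixin Decoder object] + [Auditable Lockable YAMLMixin]
  take Encoder:  [Encoder JSONMixin Ordered Decoder Entity object] + [Lockable JSONMixin Decoder Entity object] + [YAMLMixin Decoder object] + [Lockable YAMLMixin]
  take Lockable:  [JSONMixin Ordered Decoder Entity object] + [Lockable JSONMixin Decoder Entity object] + [YAMLMixin Decoder object] + [Lockable YAMLMixin]
  take JSONMixin:  [JSONMixin Ordered Decoder Entity object] + [JSONMixin Decoder Entity object] + [YAMLMixin Decoder object] + [YAMLMixin]
  take Ordered:  [Ordered Decoder Entity object] + [Decoder Entity object] + [YAMLMixin Decoder object] + [YAMLMixin]
  take YAMLMixin:  [Decoder Entity object] + [Decoder Entity object] + [YAMLMixin Decoder object] + [YAMLMixin]
  take Decoder:  [Decoder Entity object] + [Decoder Entity object] + [Decoder object]
  take Entity:  [Entity object] + [Entity object] + [object]
  take object:  [object] + [object] + [object]

[Trackable, Auditable, Encoder, Lockable, JSONMixin, Ordered, YAMLMixin, Decoder, Entity, object]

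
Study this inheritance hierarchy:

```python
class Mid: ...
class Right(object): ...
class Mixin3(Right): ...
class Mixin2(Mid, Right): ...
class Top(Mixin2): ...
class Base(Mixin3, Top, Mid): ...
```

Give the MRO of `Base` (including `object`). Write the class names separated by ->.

L[Base] = Base + merge(L[Mixin3], L[Top], L[Mid], [Mixin3 Top Mid])
  take Mixin3:  [Mixin3 Right object] + [Top Mixin2 Mid Right object] + [Mid object] + [Mixin3 Top Mid]
  take Top:  [Right object] + [Top Mixin2 Mid Right object] + [Mid object] + [Top Mid]
  take Mixin2:  [Right object] + [Mixin2 Mid Right object] + [Mid object] + [Mid]
  take Mid:  [Right object] + [Mid Right object] + [Mid object] + [Mid]
  take Right:  [Right object] + [Right object] + [object]
  take object:  [object] + [object] + [object]

Base -> Mixin3 -> Top -> Mixin2 -> Mid -> Right -> object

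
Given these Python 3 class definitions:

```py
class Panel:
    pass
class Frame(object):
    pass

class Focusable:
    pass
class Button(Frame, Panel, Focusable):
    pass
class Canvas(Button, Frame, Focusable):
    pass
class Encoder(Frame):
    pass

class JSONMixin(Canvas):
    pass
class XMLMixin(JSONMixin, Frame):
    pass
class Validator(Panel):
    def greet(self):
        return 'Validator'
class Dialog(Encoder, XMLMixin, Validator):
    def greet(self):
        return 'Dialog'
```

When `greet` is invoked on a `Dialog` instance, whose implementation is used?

Dialog

L[Dialog] = Dialog + merge(L[Encoder], L[XMLMixin], L[Validator], [Encoder XMLMixin Validator])
  take Encoder:  [Encoder Frame object] + [XMLMixin JSONMixin Canvas Button Frame Panel Focusable object] + [Validator Panel object] + [Encoder XMLMixin Validator]
  take XMLMixin:  [Frame object] + [XMLMixin JSONMixin Canvas Button Frame Panel Focusable object] + [Validator Panel object] + [XMLMixin Validator]
  take JSONMixin:  [Frame object] + [JSONMixin Canvas Button Frame Panel Focusable object] + [Validator Panel object] + [Validator]
  take Canvas:  [Frame object] + [Canvas Button Frame Panel Focusable object] + [Validator Panel object] + [Validator]
  take Button:  [Frame object] + [Button Frame Panel Focusable object] + [Validator Panel object] + [Validator]
  take Frame:  [Frame object] + [Frame Panel Focusable object] + [Validator Panel object] + [Validator]
  take Validator:  [object] + [Panel Focusable object] + [Validator Panel object] + [Validator]
  take Panel:  [object] + [Panel Focusable object] + [Panel object]
  take Focusable:  [object] + [Focusable object] + [object]
  take object:  [object] + [object] + [object]
MRO: Dialog Encoder XMLMixin JSONMixin Canvas Button Frame Validator Panel Focusable object
greet is defined in: Dialog, Validator. First along the MRO is Dialog.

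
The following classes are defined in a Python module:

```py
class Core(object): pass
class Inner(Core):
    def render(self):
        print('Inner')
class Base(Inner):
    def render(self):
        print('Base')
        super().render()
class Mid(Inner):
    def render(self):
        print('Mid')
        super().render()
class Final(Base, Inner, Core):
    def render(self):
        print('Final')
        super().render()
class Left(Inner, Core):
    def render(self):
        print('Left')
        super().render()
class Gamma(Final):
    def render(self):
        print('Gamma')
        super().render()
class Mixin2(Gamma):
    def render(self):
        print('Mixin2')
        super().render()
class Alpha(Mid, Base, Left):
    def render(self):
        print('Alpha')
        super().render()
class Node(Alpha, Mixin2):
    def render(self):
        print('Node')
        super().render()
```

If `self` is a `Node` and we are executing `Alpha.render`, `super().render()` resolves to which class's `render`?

Mid

L[Node] = Node + merge(L[Alpha], L[Mixin2], [Alpha Mixin2])
  take Alpha:  [Alpha Mid Base Left Inner Core object] + [Mixin2 Gamma Final Base Inner Core object] + [Alpha Mixin2]
  take Mid:  [Mid Base Left Inner Core object] + [Mixin2 Gamma Final Base Inner Core object] + [Mixin2]
  take Mixin2:  [Base Left Inner Core object] + [Mixin2 Gamma Final Base Inner Core object] + [Mixin2]
  take Gamma:  [Base Left Inner Core object] + [Gamma Final Base Inner Core object]
  take Final:  [Base Left Inner Core object] + [Final Base Inner Core object]
  take Base:  [Base Left Inner Core object] + [Base Inner Core object]
  take Left:  [Left Inner Core object] + [Inner Core object]
  take Inner:  [Inner Core object] + [Inner Core object]
  take Core:  [Core object] + [Core object]
  take object:  [object] + [object]
MRO: Node Alpha Mid Mixin2 Gamma Final Base Left Inner Core object
super() in Alpha.render on a Node instance goes to the class after Alpha in Node's MRO: Mid.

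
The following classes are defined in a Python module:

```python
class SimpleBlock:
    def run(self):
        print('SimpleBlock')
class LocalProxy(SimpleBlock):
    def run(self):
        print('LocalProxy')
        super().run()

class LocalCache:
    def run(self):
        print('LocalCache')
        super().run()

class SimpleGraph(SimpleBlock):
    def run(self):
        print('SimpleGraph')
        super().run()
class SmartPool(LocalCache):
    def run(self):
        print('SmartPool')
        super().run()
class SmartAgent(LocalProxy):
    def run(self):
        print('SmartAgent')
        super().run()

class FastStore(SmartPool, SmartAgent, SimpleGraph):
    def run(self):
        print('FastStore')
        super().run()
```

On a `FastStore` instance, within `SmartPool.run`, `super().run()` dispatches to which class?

LocalCache

L[FastStore] = FastStore + merge(L[SmartPool], L[SmartAgent], L[SimpleGraph], [SmartPool SmartAgent SimpleGraph])
  take SmartPool:  [SmartPool LocalCache object] + [SmartAgent LocalProxy SimpleBlock object] + [SimpleGraph SimpleBlock object] + [SmartPool SmartAgent SimpleGraph]
  take LocalCache:  [LocalCache object] + [SmartAgent LocalProxy SimpleBlock object] + [SimpleGraph SimpleBlock object] + [SmartAgent SimpleGraph]
  take SmartAgent:  [object] + [SmartAgent LocalProxy SimpleBlock object] + [SimpleGraph SimpleBlock object] + [SmartAgent SimpleGraph]
  take LocalProxy:  [object] + [LocalProxy SimpleBlock object] + [SimpleGraph SimpleBlock object] + [SimpleGraph]
  take SimpleGraph:  [object] + [SimpleBlock object] + [SimpleGraph SimpleBlock object] + [SimpleGraph]
  take SimpleBlock:  [object] + [SimpleBlock object] + [SimpleBlock object]
  take object:  [object] + [object] + [object]
MRO: FastStore SmartPool LocalCache SmartAgent LocalProxy SimpleGraph SimpleBlock object
super() in SmartPool.run on a FastStore instance goes to the class after SmartPool in FastStore's MRO: LocalCache.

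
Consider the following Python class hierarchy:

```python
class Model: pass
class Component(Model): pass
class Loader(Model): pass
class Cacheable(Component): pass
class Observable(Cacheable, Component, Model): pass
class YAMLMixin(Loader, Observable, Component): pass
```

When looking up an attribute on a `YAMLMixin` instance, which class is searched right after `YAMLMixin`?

Loader

L[YAMLMixin] = YAMLMixin + merge(L[Loader], L[Observable], L[Component], [Loader Observable Component])
  take Loader:  [Loader Model object] + [Observable Cacheable Component Model object] + [Component Model object] + [Loader Observable Component]
  take Observable:  [Model object] + [Observable Cacheable Component Model object] + [Component Model object] + [Observable Component]
  take Cacheable:  [Model object] + [Cacheable Component Model object] + [Component Model object] + [Component]
  take Component:  [Model object] + [Component Model object] + [Component Model object] + [Component]
  take Model:  [Model object] + [Model object] + [Model object]
  take object:  [object] + [object] + [object]
MRO: YAMLMixin Loader Observable Cacheable Component Model object
YAMLMixin is at position 0; next is Loader.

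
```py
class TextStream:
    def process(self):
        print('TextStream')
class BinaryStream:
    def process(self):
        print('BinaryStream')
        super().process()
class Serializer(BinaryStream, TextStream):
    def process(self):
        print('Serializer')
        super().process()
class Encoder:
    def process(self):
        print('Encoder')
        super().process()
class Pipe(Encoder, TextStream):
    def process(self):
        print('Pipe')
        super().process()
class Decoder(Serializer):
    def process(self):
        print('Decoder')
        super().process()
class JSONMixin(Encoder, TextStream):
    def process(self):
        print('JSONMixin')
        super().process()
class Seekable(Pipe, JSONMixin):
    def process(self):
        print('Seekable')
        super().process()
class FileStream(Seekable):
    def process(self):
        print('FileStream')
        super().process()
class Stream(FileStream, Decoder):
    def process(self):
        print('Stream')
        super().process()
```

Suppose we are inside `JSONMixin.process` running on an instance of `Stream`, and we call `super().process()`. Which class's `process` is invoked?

Encoder

L[Stream] = Stream + merge(L[FileStream], L[Decoder], [FileStream Decoder])
  take FileStream:  [FileStream Seekable Pipe JSONMixin Encoder TextStream object] + [Decoder Serializer BinaryStream TextStream object] + [FileStream Decoder]
  take Seekable:  [Seekable Pipe JSONMixin Encoder TextStream object] + [Decoder Serializer BinaryStream TextStream object] + [Decoder]
  take Pipe:  [Pipe JSONMixin Encoder TextStream object] + [Decoder Serializer BinaryStream TextStream object] + [Decoder]
  take JSONMixin:  [JSONMixin Encoder TextStream object] + [Decoder Serializer BinaryStream TextStream object] + [Decoder]
  take Encoder:  [Encoder TextStream object] + [Decoder Serializer BinaryStream TextStream object] + [Decoder]
  take Decoder:  [TextStream object] + [Decoder Serializer BinaryStream TextStream object] + [Decoder]
  take Serializer:  [TextStream object] + [Serializer BinaryStream TextStream object]
  take BinaryStream:  [TextStream object] + [BinaryStream TextStream object]
  take TextStream:  [TextStream object] + [TextStream object]
  take object:  [object] + [object]
MRO: Stream FileStream Seekable Pipe JSONMixin Encoder Decoder Serializer BinaryStream TextStream object
super() in JSONMixin.process on a Stream instance goes to the class after JSONMixin in Stream's MRO: Encoder.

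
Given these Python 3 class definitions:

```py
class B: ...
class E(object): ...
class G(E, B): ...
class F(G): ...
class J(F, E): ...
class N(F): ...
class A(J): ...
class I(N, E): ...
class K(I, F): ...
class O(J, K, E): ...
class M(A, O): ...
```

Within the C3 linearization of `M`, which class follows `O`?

L[M] = M + merge(L[A], L[O], [A O])
  take A:  [A J F G E B object] + [O J K I N F G E B object] + [A O]
  take O:  [J F G E B object] + [O J K I N F G E B object] + [O]
  take J:  [J F G E B object] + [J K I N F G E B object]
  take K:  [F G E B object] + [K I N F G E B object]
  take I:  [F G E B object] + [I N F G E B object]
  take N:  [F G E B object] + [N F G E B object]
  take F:  [F G E B object] + [F G E B object]
  take G:  [G E B object] + [G E B object]
  take E:  [E B object] + [E B object]
  take B:  [B object] + [B object]
  take object:  [object] + [object]
MRO: M A O J K I N F G E B object
O is at position 2; next is J.

J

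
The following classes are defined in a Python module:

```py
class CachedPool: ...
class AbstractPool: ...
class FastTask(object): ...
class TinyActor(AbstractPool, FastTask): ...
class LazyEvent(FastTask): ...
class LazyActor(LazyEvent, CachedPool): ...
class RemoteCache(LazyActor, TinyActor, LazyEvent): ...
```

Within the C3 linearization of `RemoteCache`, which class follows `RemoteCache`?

LazyActor

L[RemoteCache] = RemoteCache + merge(L[LazyActor], L[TinyActor], L[LazyEvent], [LazyActor TinyActor LazyEvent])
  take LazyActor:  [LazyActor LazyEvent FastTask CachedPool object] + [TinyActor AbstractPool FastTask object] + [LazyEvent FastTask object] + [LazyActor TinyActor LazyEvent]
  take TinyActor:  [LazyEvent FastTask CachedPool object] + [TinyActor AbstractPool FastTask object] + [LazyEvent FastTask object] + [TinyActor LazyEvent]
  take LazyEvent:  [LazyEvent FastTask CachedPool object] + [AbstractPool FastTask object] + [LazyEvent FastTask object] + [LazyEvent]
  take AbstractPool:  [FastTask CachedPool object] + [AbstractPool FastTask object] + [FastTask object]
  take FastTask:  [FastTask CachedPool object] + [FastTask object] + [FastTask object]
  take CachedPool:  [CachedPool object] + [object] + [object]
  take object:  [object] + [object] + [object]
MRO: RemoteCache LazyActor TinyActor LazyEvent AbstractPool FastTask CachedPool object
RemoteCache is at position 0; next is LazyActor.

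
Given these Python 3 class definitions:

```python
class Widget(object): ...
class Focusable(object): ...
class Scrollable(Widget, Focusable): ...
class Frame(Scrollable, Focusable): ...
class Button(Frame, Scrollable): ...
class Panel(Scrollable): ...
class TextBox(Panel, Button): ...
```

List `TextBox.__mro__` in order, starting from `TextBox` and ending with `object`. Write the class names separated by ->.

TextBox -> Panel -> Button -> Frame -> Scrollable -> Widget -> Focusable -> object

L[TextBox] = TextBox + merge(L[Panel], L[Button], [Panel Button])
  take Panel:  [Panel Scrollable Widget Focusable object] + [Button Frame Scrollable Widget Focusable object] + [Panel Button]
  take Button:  [Scrollable Widget Focusable object] + [Button Frame Scrollable Widget Focusable object] + [Button]
  take Frame:  [Scrollable Widget Focusable object] + [Frame Scrollable Widget Focusable object]
  take Scrollable:  [Scrollable Widget Focusable object] + [Scrollable Widget Focusable object]
  take Widget:  [Widget Focusable object] + [Widget Focusable object]
  take Focusable:  [Focusable object] + [Focusable object]
  take object:  [object] + [object]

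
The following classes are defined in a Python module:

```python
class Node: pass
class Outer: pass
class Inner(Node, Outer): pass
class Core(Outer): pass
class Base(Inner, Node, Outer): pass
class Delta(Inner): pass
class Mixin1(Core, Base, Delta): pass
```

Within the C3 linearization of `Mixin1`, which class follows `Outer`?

L[Mixin1] = Mixin1 + merge(L[Core], L[Base], L[Delta], [Core Base Delta])
  take Core:  [Core Outer object] + [Base Inner Node Outer object] + [Delta Inner Node Outer object] + [Core Base Delta]
  take Base:  [Outer object] + [Base Inner Node Outer object] + [Delta Inner Node Outer object] + [Base Delta]
  take Delta:  [Outer object] + [Inner Node Outer object] + [Delta Inner Node Outer object] + [Delta]
  take Inner:  [Outer object] + [Inner Node Outer object] + [Inner Node Outer object]
  take Node:  [Outer object] + [Node Outer object] + [Node Outer object]
  take Outer:  [Outer object] + [Outer object] + [Outer object]
  take object:  [object] + [object] + [object]
MRO: Mixin1 Core Base Delta Inner Node Outer object
Outer is at position 6; next is object.

object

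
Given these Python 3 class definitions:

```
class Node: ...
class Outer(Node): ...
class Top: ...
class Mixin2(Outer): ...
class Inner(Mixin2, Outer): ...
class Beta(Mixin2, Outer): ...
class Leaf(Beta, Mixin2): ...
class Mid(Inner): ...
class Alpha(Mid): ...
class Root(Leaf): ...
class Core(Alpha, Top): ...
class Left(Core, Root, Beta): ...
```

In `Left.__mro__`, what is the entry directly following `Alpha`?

Mid

L[Left] = Left + merge(L[Core], L[Root], L[Beta], [Core Root Beta])
  take Core:  [Core Alpha Mid Inner Mixin2 Outer Node Top object] + [Root Leaf Beta Mixin2 Outer Node object] + [Beta Mixin2 Outer Node object] + [Core Root Beta]
  take Alpha:  [Alpha Mid Inner Mixin2 Outer Node Top object] + [Root Leaf Beta Mixin2 Outer Node object] + [Beta Mixin2 Outer Node object] + [Root Beta]
  take Mid:  [Mid Inner Mixin2 Outer Node Top object] + [Root Leaf Beta Mixin2 Outer Node object] + [Beta Mixin2 Outer Node object] + [Root Beta]
  take Inner:  [Inner Mixin2 Outer Node Top object] + [Root Leaf Beta Mixin2 Outer Node object] + [Beta Mixin2 Outer Node object] + [Root Beta]
  take Root:  [Mixin2 Outer Node Top object] + [Root Leaf Beta Mixin2 Outer Node object] + [Beta Mixin2 Outer Node object] + [Root Beta]
  take Leaf:  [Mixin2 Outer Node Top object] + [Leaf Beta Mixin2 Outer Node object] + [Beta Mixin2 Outer Node object] + [Beta]
  take Beta:  [Mixin2 Outer Node Top object] + [Beta Mixin2 Outer Node object] + [Beta Mixin2 Outer Node object] + [Beta]
  take Mixin2:  [Mixin2 Outer Node Top object] + [Mixin2 Outer Node object] + [Mixin2 Outer Node object]
  take Outer:  [Outer Node Top object] + [Outer Node object] + [Outer Node object]
  take Node:  [Node Top object] + [Node object] + [Node object]
  take Top:  [Top object] + [object] + [object]
  take object:  [object] + [object] + [object]
MRO: Left Core Alpha Mid Inner Root Leaf Beta Mixin2 Outer Node Top object
Alpha is at position 2; next is Mid.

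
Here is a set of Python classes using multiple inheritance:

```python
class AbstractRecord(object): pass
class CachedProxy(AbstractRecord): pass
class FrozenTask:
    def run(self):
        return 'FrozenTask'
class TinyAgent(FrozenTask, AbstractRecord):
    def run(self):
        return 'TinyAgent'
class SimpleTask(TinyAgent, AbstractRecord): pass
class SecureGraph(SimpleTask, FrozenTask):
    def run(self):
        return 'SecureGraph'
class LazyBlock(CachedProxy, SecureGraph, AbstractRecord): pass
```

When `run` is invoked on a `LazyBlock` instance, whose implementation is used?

SecureGraph

L[LazyBlock] = LazyBlock + merge(L[CachedProxy], L[SecureGraph], L[AbstractRecord], [CachedProxy SecureGraph AbstractRecord])
  take CachedProxy:  [CachedProxy AbstractRecord object] + [SecureGraph SimpleTask TinyAgent FrozenTask AbstractRecord object] + [AbstractRecord object] + [CachedProxy SecureGraph AbstractRecord]
  take SecureGraph:  [AbstractRecord object] + [SecureGraph SimpleTask TinyAgent FrozenTask AbstractRecord object] + [AbstractRecord object] + [SecureGraph AbstractRecord]
  take SimpleTask:  [AbstractRecord object] + [SimpleTask TinyAgent FrozenTask AbstractRecord object] + [AbstractRecord object] + [AbstractRecord]
  take TinyAgent:  [AbstractRecord object] + [TinyAgent FrozenTask AbstractRecord object] + [AbstractRecord object] + [AbstractRecord]
  take FrozenTask:  [AbstractRecord object] + [FrozenTask AbstractRecord object] + [AbstractRecord object] + [AbstractRecord]
  take AbstractRecord:  [AbstractRecord object] + [AbstractRecord object] + [AbstractRecord object] + [AbstractRecord]
  take object:  [object] + [object] + [object]
MRO: LazyBlock CachedProxy SecureGraph SimpleTask TinyAgent FrozenTask AbstractRecord object
run is defined in: FrozenTask, SecureGraph, TinyAgent. First along the MRO is SecureGraph.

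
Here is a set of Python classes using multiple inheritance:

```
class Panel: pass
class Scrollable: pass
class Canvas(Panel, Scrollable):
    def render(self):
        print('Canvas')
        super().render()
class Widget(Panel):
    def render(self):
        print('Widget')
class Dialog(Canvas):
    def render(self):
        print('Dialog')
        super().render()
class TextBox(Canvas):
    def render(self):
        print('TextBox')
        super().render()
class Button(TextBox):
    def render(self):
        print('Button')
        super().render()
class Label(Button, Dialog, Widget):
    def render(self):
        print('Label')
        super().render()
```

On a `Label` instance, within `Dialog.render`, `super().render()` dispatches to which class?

Canvas

L[Label] = Label + merge(L[Button], L[Dialog], L[Widget], [Button Dialog Widget])
  take Button:  [Button TextBox Canvas Panel Scrollable object] + [Dialog Canvas Panel Scrollable object] + [Widget Panel object] + [Button Dialog Widget]
  take TextBox:  [TextBox Canvas Panel Scrollable object] + [Dialog Canvas Panel Scrollable object] + [Widget Panel object] + [Dialog Widget]
  take Dialog:  [Canvas Panel Scrollable object] + [Dialog Canvas Panel Scrollable object] + [Widget Panel object] + [Dialog Widget]
  take Canvas:  [Canvas Panel Scrollable object] + [Canvas Panel Scrollable object] + [Widget Panel object] + [Widget]
  take Widget:  [Panel Scrollable object] + [Panel Scrollable object] + [Widget Panel object] + [Widget]
  take Panel:  [Panel Scrollable object] + [Panel Scrollable object] + [Panel object]
  take Scrollable:  [Scrollable object] + [Scrollable object] + [object]
  take object:  [object] + [object] + [object]
MRO: Label Button TextBox Dialog Canvas Widget Panel Scrollable object
super() in Dialog.render on a Label instance goes to the class after Dialog in Label's MRO: Canvas.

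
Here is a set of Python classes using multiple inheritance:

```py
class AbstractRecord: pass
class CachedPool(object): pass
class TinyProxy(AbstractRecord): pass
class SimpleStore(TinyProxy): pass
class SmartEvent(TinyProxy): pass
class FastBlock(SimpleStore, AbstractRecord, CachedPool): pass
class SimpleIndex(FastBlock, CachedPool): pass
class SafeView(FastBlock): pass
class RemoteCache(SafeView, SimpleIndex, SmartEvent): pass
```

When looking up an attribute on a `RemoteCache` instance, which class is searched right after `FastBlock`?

L[RemoteCache] = RemoteCache + merge(L[SafeView], L[SimpleIndex], L[SmartEvent], [SafeView SimpleIndex SmartEvent])
  take SafeView:  [SafeView FastBlock SimpleStore TinyProxy AbstractRecord CachedPool object] + [SimpleIndex FastBlock SimpleStore TinyProxy AbstractRecord CachedPool object] + [SmartEvent TinyProxy AbstractRecord object] + [SafeView SimpleIndex SmartEvent]
  take SimpleIndex:  [FastBlock SimpleStore TinyProxy AbstractRecord CachedPool object] + [SimpleIndex FastBlock SimpleStore TinyProxy AbstractRecord CachedPool object] + [SmartEvent TinyProxy AbstractRecord object] + [SimpleIndex SmartEvent]
  take FastBlock:  [FastBlock SimpleStore TinyProxy AbstractRecord CachedPool object] + [FastBlock SimpleStore TinyProxy AbstractRecord CachedPool object] + [SmartEvent TinyProxy AbstractRecord object] + [SmartEvent]
  take SimpleStore:  [SimpleStore TinyProxy AbstractRecord CachedPool object] + [SimpleStore TinyProxy AbstractRecord CachedPool object] + [SmartEvent TinyProxy AbstractRecord object] + [SmartEvent]
  take SmartEvent:  [TinyProxy AbstractRecord CachedPool object] + [TinyProxy AbstractRecord CachedPool object] + [SmartEvent TinyProxy AbstractRecord object] + [SmartEvent]
  take TinyProxy:  [TinyProxy AbstractRecord CachedPool object] + [TinyProxy AbstractRecord CachedPool object] + [TinyProxy AbstractRecord object]
  take AbstractRecord:  [AbstractRecord CachedPool object] + [AbstractRecord CachedPool object] + [AbstractRecord object]
  take CachedPool:  [CachedPool object] + [CachedPool object] + [object]
  take object:  [object] + [object] + [object]
MRO: RemoteCache SafeView SimpleIndex FastBlock SimpleStore SmartEvent TinyProxy AbstractRecord CachedPool object
FastBlock is at position 3; next is SimpleStore.

SimpleStore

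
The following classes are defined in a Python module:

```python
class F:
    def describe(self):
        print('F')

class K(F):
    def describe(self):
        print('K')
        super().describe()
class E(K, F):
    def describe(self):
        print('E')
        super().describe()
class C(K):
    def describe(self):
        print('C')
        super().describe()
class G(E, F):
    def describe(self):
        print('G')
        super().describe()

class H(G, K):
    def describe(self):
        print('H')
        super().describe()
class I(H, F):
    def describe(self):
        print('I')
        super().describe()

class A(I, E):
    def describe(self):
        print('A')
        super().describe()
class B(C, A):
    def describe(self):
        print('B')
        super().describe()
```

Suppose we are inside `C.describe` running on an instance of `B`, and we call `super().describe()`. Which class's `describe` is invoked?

A

L[B] = B + merge(L[C], L[A], [C A])
  take C:  [C K F object] + [A I H G E K F object] + [C A]
  take A:  [K F object] + [A I H G E K F object] + [A]
  take I:  [K F object] + [I H G E K F object]
  take H:  [K F object] + [H G E K F object]
  take G:  [K F object] + [G E K F object]
  take E:  [K F object] + [E K F object]
  take K:  [K F object] + [K F object]
  take F:  [F object] + [F object]
  take object:  [object] + [object]
MRO: B C A I H G E K F object
super() in C.describe on a B instance goes to the class after C in B's MRO: A.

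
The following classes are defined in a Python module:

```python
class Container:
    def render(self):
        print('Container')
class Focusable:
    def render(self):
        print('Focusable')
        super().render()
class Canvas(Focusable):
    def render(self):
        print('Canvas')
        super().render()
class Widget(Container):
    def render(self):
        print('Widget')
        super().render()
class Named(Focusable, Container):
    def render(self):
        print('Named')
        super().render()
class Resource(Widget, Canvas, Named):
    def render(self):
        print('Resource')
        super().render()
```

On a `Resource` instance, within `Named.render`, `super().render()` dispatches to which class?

Focusable

L[Resource] = Resource + merge(L[Widget], L[Canvas], L[Named], [Widget Canvas Named])
  take Widget:  [Widget Container object] + [Canvas Focusable object] + [Named Focusable Container object] + [Widget Canvas Named]
  take Canvas:  [Container object] + [Canvas Focusable object] + [Named Focusable Container object] + [Canvas Named]
  take Named:  [Container object] + [Focusable object] + [Named Focusable Container object] + [Named]
  take Focusable:  [Container object] + [Focusable object] + [Focusable Container object]
  take Container:  [Container object] + [object] + [Container object]
  take object:  [object] + [object] + [object]
MRO: Resource Widget Canvas Named Focusable Container object
super() in Named.render on a Resource instance goes to the class after Named in Resource's MRO: Focusable.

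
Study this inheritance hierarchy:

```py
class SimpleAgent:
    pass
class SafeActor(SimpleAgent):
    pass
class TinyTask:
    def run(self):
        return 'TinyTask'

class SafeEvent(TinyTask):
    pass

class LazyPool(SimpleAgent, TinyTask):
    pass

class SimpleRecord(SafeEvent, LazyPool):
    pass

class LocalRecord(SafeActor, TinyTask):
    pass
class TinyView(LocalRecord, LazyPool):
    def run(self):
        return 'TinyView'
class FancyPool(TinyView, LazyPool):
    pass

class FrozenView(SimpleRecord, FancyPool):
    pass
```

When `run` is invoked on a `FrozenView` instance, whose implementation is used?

L[FrozenView] = FrozenView + merge(L[SimpleRecord], L[FancyPool], [SimpleRecord FancyPool])
  take SimpleRecord:  [SimpleRecord SafeEvent LazyPool SimpleAgent TinyTask object] + [FancyPool TinyView LocalRecord SafeActor LazyPool SimpleAgent TinyTask object] + [SimpleRecord FancyPool]
  take SafeEvent:  [SafeEvent LazyPool SimpleAgent TinyTask object] + [FancyPool TinyView LocalRecord SafeActor LazyPool SimpleAgent TinyTask object] + [FancyPool]
  take FancyPool:  [LazyPool SimpleAgent TinyTask object] + [FancyPool TinyView LocalRecord SafeActor LazyPool SimpleAgent TinyTask object] + [FancyPool]
  take TinyView:  [LazyPool SimpleAgent TinyTask object] + [TinyView LocalRecord SafeActor LazyPool SimpleAgent TinyTask object]
  take LocalRecord:  [LazyPool SimpleAgent TinyTask object] + [LocalRecord SafeActor LazyPool SimpleAgent TinyTask object]
  take SafeActor:  [LazyPool SimpleAgent TinyTask object] + [SafeActor LazyPool SimpleAgent TinyTask object]
  take LazyPool:  [LazyPool SimpleAgent TinyTask object] + [LazyPool SimpleAgent TinyTask object]
  take SimpleAgent:  [SimpleAgent TinyTask object] + [SimpleAgent TinyTask object]
  take TinyTask:  [TinyTask object] + [TinyTask object]
  take object:  [object] + [object]
MRO: FrozenView SimpleRecord SafeEvent FancyPool TinyView LocalRecord SafeActor LazyPool SimpleAgent TinyTask object
run is defined in: TinyTask, TinyView. First along the MRO is TinyView.

TinyView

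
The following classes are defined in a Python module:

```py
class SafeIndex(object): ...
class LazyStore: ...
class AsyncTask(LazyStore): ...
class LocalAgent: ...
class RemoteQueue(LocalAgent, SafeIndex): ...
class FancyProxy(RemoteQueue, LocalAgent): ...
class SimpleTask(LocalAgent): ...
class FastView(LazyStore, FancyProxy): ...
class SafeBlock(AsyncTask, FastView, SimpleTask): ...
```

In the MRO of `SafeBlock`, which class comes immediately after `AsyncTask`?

FastView

L[SafeBlock] = SafeBlock + merge(L[AsyncTask], L[FastView], L[SimpleTask], [AsyncTask FastView SimpleTask])
  take AsyncTask:  [AsyncTask LazyStore object] + [FastView LazyStore FancyProxy RemoteQueue LocalAgent SafeIndex object] + [SimpleTask LocalAgent object] + [AsyncTask FastView SimpleTask]
  take FastView:  [LazyStore object] + [FastView LazyStore FancyProxy RemoteQueue LocalAgent SafeIndex object] + [SimpleTask LocalAgent object] + [FastView SimpleTask]
  take LazyStore:  [LazyStore object] + [LazyStore FancyProxy RemoteQueue LocalAgent SafeIndex object] + [SimpleTask LocalAgent object] + [SimpleTask]
  take FancyProxy:  [object] + [FancyProxy RemoteQueue LocalAgent SafeIndex object] + [SimpleTask LocalAgent object] + [SimpleTask]
  take RemoteQueue:  [object] + [RemoteQueue LocalAgent SafeIndex object] + [SimpleTask LocalAgent object] + [SimpleTask]
  take SimpleTask:  [object] + [LocalAgent SafeIndex object] + [SimpleTask LocalAgent object] + [SimpleTask]
  take LocalAgent:  [object] + [LocalAgent SafeIndex object] + [LocalAgent object]
  take SafeIndex:  [object] + [SafeIndex object] + [object]
  take object:  [object] + [object] + [object]
MRO: SafeBlock AsyncTask FastView LazyStore FancyProxy RemoteQueue SimpleTask LocalAgent SafeIndex object
AsyncTask is at position 1; next is FastView.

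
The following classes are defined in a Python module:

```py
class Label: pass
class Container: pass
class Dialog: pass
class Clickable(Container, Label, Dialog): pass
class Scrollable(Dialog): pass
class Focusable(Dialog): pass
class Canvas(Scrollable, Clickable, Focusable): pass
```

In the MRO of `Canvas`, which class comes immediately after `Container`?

L[Canvas] = Canvas + merge(L[Scrollable], L[Clickable], L[Focusable], [Scrollable Clickable Focusable])
  take Scrollable:  [Scrollable Dialog object] + [Clickable Container Label Dialog object] + [Focusable Dialog object] + [Scrollable Clickable Focusable]
  take Clickable:  [Dialog object] + [Clickable Container Label Dialog object] + [Focusable Dialog object] + [Clickable Focusable]
  take Container:  [Dialog object] + [Container Label Dialog object] + [Focusable Dialog object] + [Focusable]
  take Label:  [Dialog object] + [Label Dialog object] + [Focusable Dialog object] + [Focusable]
  take Focusable:  [Dialog object] + [Dialog object] + [Focusable Dialog object] + [Focusable]
  take Dialog:  [Dialog object] + [Dialog object] + [Dialog object]
  take object:  [object] + [object] + [object]
MRO: Canvas Scrollable Clickable Container Label Focusable Dialog object
Container is at position 3; next is Label.

Label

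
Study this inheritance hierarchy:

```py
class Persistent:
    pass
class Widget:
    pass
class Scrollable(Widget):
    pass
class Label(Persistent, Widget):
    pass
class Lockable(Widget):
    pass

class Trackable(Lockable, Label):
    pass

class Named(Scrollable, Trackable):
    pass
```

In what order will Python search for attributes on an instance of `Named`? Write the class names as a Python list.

[Named, Scrollable, Trackable, Lockable, Label, Persistent, Widget, object]

L[Named] = Named + merge(L[Scrollable], L[Trackable], [Scrollable Trackable])
  take Scrollable:  [Scrollable Widget object] + [Trackable Lockable Label Persistent Widget object] + [Scrollable Trackable]
  take Trackable:  [Widget object] + [Trackable Lockable Label Persistent Widget object] + [Trackable]
  take Lockable:  [Widget object] + [Lockable Label Persistent Widget object]
  take Label:  [Widget object] + [Label Persistent Widget object]
  take Persistent:  [Widget object] + [Persistent Widget object]
  take Widget:  [Widget object] + [Widget object]
  take object:  [object] + [object]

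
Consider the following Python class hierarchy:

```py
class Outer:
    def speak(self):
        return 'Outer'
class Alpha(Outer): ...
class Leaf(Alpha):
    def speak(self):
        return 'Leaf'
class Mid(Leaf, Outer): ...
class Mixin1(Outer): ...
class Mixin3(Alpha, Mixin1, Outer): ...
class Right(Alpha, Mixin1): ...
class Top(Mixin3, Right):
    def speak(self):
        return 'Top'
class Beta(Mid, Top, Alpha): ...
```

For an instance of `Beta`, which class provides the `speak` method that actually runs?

Leaf

L[Beta] = Beta + merge(L[Mid], L[Top], L[Alpha], [Mid Top Alpha])
  take Mid:  [Mid Leaf Alpha Outer object] + [Top Mixin3 Right Alpha Mixin1 Outer object] + [Alpha Outer object] + [Mid Top Alpha]
  take Leaf:  [Leaf Alpha Outer object] + [Top Mixin3 Right Alpha Mixin1 Outer object] + [Alpha Outer object] + [Top Alpha]
  take Top:  [Alpha Outer object] + [Top Mixin3 Right Alpha Mixin1 Outer object] + [Alpha Outer object] + [Top Alpha]
  take Mixin3:  [Alpha Outer object] + [Mixin3 Right Alpha Mixin1 Outer object] + [Alpha Outer object] + [Alpha]
  take Right:  [Alpha Outer object] + [Right Alpha Mixin1 Outer object] + [Alpha Outer object] + [Alpha]
  take Alpha:  [Alpha Outer object] + [Alpha Mixin1 Outer object] + [Alpha Outer object] + [Alpha]
  take Mixin1:  [Outer object] + [Mixin1 Outer object] + [Outer object]
  take Outer:  [Outer object] + [Outer object] + [Outer object]
  take object:  [object] + [object] + [object]
MRO: Beta Mid Leaf Top Mixin3 Right Alpha Mixin1 Outer object
speak is defined in: Leaf, Outer, Top. First along the MRO is Leaf.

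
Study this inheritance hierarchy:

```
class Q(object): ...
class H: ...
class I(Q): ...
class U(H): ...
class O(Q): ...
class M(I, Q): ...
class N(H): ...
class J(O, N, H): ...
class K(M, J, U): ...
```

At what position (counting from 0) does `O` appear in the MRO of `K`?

L[K] = K + merge(L[M], L[J], L[U], [M J U])
  take M:  [M I Q object] + [J O Q N H object] + [U H object] + [M J U]
  take I:  [I Q object] + [J O Q N H object] + [U H object] + [J U]
  take J:  [Q object] + [J O Q N H object] + [U H object] + [J U]
  take O:  [Q object] + [O Q N H object] + [U H object] + [U]
  take Q:  [Q object] + [Q N H object] + [U H object] + [U]
  take N:  [object] + [N H object] + [U H object] + [U]
  take U:  [object] + [H object] + [U H object] + [U]
  take H:  [object] + [H object] + [H object]
  take object:  [object] + [object] + [object]
MRO: K M I J O Q N U H object
O sits at index 4.

4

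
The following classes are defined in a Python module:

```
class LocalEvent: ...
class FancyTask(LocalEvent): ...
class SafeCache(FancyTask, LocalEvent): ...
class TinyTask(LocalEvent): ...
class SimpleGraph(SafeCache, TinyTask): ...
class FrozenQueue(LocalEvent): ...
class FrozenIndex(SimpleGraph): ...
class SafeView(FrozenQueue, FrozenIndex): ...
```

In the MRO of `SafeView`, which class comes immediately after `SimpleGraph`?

L[SafeView] = SafeView + merge(L[FrozenQueue], L[FrozenIndex], [FrozenQueue FrozenIndex])
  take FrozenQueue:  [FrozenQueue LocalEvent object] + [FrozenIndex SimpleGraph SafeCache FancyTask TinyTask LocalEvent object] + [FrozenQueue FrozenIndex]
  take FrozenIndex:  [LocalEvent object] + [FrozenIndex SimpleGraph SafeCache FancyTask TinyTask LocalEvent object] + [FrozenIndex]
  take SimpleGraph:  [LocalEvent object] + [SimpleGraph SafeCache FancyTask TinyTask LocalEvent object]
  take SafeCache:  [LocalEvent object] + [SafeCache FancyTask TinyTask LocalEvent object]
  take FancyTask:  [LocalEvent object] + [FancyTask TinyTask LocalEvent object]
  take TinyTask:  [LocalEvent object] + [TinyTask LocalEvent object]
  take LocalEvent:  [LocalEvent object] + [LocalEvent object]
  take object:  [object] + [object]
MRO: SafeView FrozenQueue FrozenIndex SimpleGraph SafeCache FancyTask TinyTask LocalEvent object
SimpleGraph is at position 3; next is SafeCache.

SafeCache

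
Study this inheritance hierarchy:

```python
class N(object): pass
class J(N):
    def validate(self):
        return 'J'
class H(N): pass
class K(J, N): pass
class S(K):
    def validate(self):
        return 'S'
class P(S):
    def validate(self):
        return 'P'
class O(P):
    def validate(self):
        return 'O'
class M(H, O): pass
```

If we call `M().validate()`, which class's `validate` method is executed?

O

L[M] = M + merge(L[H], L[O], [H O])
  take H:  [H N object] + [O P S K J N object] + [H O]
  take O:  [N object] + [O P S K J N object] + [O]
  take P:  [N object] + [P S K J N object]
  take S:  [N object] + [S K J N object]
  take K:  [N object] + [K J N object]
  take J:  [N object] + [J N object]
  take N:  [N object] + [N object]
  take object:  [object] + [object]
MRO: M H O P S K J N object
validate is defined in: J, O, P, S. First along the MRO is O.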